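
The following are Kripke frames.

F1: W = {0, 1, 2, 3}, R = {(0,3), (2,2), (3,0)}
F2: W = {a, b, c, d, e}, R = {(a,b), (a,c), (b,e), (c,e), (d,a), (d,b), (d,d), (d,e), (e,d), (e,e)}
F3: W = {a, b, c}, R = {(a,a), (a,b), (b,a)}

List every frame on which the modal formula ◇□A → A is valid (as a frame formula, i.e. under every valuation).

The schema corresponds to symmetry: ∀x ∀y (Rxy → Ryx).
F1: holds.
F2: fails — Rab but not Rba.
F3: holds.
Valid on: F1, F3.

F1, F3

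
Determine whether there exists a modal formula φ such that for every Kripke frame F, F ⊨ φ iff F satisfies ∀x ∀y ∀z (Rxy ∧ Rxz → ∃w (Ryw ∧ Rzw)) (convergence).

Yes: it is convergence, defined by the .2 schema ◇□p → □◇p.
Suppose ◇□p→□◇p is valid. Take Rxy, Rxz and set V(p)={w : Ryw}. Then □p at y so ◇□p at x, so □◇p at x, so ◇p at z, giving w with Rzw and Ryw.

Yes, by ◇□p → □◇p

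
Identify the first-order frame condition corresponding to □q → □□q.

This is the 4 axiom.
It corresponds to transitivity: ∀x ∀y ∀z (Rxy ∧ Ryz → Rxz).

Transitivity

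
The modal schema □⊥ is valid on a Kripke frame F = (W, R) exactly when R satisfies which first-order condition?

This schema is the Ver axiom.
Its frame correspondent is emptiness of R — ∀x ∀y ¬Rxy.

emptiness of R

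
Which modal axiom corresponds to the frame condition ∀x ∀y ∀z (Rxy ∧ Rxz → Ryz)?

◇r → □◇r

A defining formula is ◇r → □◇r (the 5 axiom).
Suppose ◇r→□◇r is valid. Take Rxy, Rxz and set V(r)={y}. Then ◇r at x, so □◇r at x, so ◇r at z, so some w with Rzw has r; w=y, i.e. Rzy. By symmetry of the argument, Ryz.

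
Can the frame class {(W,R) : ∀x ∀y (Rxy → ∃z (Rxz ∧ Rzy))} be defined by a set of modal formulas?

Definable; □□p → □p defines it

The condition is density. A defining modal formula is □□p → □p.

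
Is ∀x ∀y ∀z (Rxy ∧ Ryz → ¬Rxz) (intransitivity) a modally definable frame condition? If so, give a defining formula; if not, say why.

Any modally definable frame class is closed under surjective bounded morphisms.
The 3-cycle (worlds a,b,c with a→b→c→a) is intransitive. Mapping every world to a single reflexive point • is a surjective bounded morphism; the reflexive point is not intransitive (R••∧R•• but R••).
Hence intransitivity is not modally definable.

No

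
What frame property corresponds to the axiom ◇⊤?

seriality: ∀x ∃y Rxy

◇⊤ holds at w iff w has a successor, so frame-validity of ◇⊤ is exactly seriality. Equivalently via □p → ◇p:
Suppose □p→◇p is valid. At any x set V(p)=W. Then □p at x, so ◇p at x, so x has a successor.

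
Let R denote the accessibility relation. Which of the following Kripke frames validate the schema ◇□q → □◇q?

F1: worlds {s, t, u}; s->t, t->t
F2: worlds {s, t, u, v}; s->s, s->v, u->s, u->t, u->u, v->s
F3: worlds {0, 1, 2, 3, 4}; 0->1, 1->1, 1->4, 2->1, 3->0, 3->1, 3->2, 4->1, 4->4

The schema corresponds to convergence: ∀x ∀y ∀z (Rxy ∧ Rxz → ∃w (Ryw ∧ Rzw)).
F1: holds.
F2: fails — Rut and Rut but t and t have no common successor.
F3: holds.
Valid on: F1, F3.

F1, F3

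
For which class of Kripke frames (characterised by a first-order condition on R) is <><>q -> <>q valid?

transitivity: forall x forall y forall z (Rxy & Ryz -> Rxz)

Equivalently (dual form): □q → □□q.
Suppose □q→□□q is valid. Take Rxy, Ryz and set V(q)={w : Rxw}. Then □q at x, so □□q at x, so □q at y, so q at z, i.e. Rxz.
Conversely, any frame satisfying forall x forall y forall z (Rxy & Ryz -> Rxz) validates the schema.
So the correspondent is transitivity.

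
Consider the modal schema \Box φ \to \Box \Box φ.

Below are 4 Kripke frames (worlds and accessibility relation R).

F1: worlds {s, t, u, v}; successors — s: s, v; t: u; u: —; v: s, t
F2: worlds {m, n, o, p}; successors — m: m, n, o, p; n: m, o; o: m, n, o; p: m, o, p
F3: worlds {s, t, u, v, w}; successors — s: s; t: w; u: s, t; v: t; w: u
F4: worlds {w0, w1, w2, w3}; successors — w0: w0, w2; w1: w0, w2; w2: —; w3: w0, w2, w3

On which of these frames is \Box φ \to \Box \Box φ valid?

Frame correspondent (Sahlqvist): \forall x \forall y \forall z (Rxy \wedge Ryz \to Rxz) — i.e. transitivity.
F1: fails — Rvt and Rtu but not Rvu.
F2: fails — Rom and Rmp but not Rop.
F3: fails — Rwu and Rut but not Rwt.
F4: ✓.
Valid on: F4.

F4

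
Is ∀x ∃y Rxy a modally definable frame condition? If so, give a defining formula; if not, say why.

Yes, by □r → ◇r

The condition is seriality. A defining modal formula is □r → ◇r.
Suppose □r→◇r is valid. At any x set V(r)=W. Then □r at x, so ◇r at x, so x has a successor.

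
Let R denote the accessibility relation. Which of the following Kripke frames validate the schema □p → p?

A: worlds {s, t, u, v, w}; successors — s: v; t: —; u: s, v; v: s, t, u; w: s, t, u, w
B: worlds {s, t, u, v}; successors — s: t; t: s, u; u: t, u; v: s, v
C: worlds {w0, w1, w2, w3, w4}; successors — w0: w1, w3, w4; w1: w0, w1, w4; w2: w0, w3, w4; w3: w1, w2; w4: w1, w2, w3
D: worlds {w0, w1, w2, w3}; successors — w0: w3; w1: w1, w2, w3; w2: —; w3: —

This is the axiom for reflexivity; its first-order frame correspondent is ∀x Rxx.
A: fails — world s does not see itself.
B: fails — world s does not see itself.
C: fails — world w0 does not see itself.
D: fails — world w0 does not see itself.
Valid on no frame.

none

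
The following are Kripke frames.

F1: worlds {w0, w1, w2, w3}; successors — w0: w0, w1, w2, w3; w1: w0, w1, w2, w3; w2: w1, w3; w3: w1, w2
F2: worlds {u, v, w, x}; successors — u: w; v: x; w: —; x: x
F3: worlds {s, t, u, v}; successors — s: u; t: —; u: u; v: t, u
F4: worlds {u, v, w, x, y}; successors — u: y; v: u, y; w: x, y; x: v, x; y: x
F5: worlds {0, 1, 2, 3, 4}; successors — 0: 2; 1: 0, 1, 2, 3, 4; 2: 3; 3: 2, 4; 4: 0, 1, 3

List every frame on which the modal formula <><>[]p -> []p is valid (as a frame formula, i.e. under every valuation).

F2

This is the axiom for a generalized confluence (Geach) condition; its first-order frame correspondent is forall x forall y forall z ((x R^2 y & xRz) -> exists w (yRw & z = w)).
F1: fails — w0R²w2, w0Rw0 but no w with w2Rw and w0=w.
F2: condition met.
F3: fails — vR²u, vRt but no w with uRw and t=w.
F4: fails — uR²x, uRy but no t with xRt and y=t.
F5: fails — 1R²0, 1R0 but no w with 0Rw and 0=w.
Valid on: F2.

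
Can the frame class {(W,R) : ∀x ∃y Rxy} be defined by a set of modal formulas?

Definable; □p → ◇p defines it

The condition is seriality. A defining modal formula is □p → ◇p.
Suppose □p→◇p is valid. At any x set V(p)=W. Then □p at x, so ◇p at x, so x has a successor.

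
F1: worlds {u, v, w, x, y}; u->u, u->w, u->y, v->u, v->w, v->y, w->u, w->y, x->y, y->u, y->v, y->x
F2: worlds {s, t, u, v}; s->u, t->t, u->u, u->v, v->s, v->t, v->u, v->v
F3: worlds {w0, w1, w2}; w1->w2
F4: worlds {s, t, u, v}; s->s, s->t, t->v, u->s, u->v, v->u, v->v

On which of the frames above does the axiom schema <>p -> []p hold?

This is the axiom for partial functionality; its first-order frame correspondent is forall x forall y forall z (Rxy & Rxz -> y = z).
F1: fails — u sees both u and w.
F2: fails — u sees both u and v.
F3: satisfies the condition.
F4: fails — s sees both s and t.

F3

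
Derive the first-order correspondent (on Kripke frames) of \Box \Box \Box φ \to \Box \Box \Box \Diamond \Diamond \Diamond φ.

\forall x \forall z (x R^3 z \to \exists w (x R^3 w \wedge z R^3 w))

This is a Sahlqvist (Geach-type) schema ◇^0□^3φ → □^3◇^3φ.
First-order correspondent: \forall x \forall z (x R^3 z \to \exists w (x R^3 w \wedge z R^3 w)).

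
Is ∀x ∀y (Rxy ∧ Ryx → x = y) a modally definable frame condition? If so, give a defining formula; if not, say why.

No — not modally definable

If a class were modally definable it would be closed under surjective bounded morphisms (Goldblatt–Thomason).
The 6-cycle (worlds a,b,c,d,e,f with a→b→c→d→e→f→a) is antisymmetric. Sending even-indexed worlds to • and odd-indexed worlds to ∘ is a surjective bounded morphism onto the two-world frame with •↔∘, which is not antisymmetric.
So the class is not modally definable.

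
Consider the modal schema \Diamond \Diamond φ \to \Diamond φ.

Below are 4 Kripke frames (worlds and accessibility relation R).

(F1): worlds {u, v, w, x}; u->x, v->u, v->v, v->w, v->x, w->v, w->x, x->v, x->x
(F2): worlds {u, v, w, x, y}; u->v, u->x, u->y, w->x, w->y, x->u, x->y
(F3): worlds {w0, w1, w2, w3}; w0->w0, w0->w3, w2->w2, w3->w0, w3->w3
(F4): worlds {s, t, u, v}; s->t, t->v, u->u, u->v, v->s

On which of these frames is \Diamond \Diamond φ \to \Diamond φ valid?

This is the axiom for transitivity; its first-order frame correspondent is \forall x \forall y \forall z (Rxy \wedge Ryz \to Rxz).
(F1): fails — Rux and Rxv but not Ruv.
(F2): fails — Rwx and Rxu but not Rwu.
(F3): condition met.
(F4): fails — Ruv and Rvs but not Rus.

(F3)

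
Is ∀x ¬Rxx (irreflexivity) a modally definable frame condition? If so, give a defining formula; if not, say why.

Any modally definable frame class is closed under surjective bounded morphisms.
The 5-cycle (worlds w0,w1,w2,w3,w4 with w0→w1→w2→w3→w4→w0) is irreflexive, and the map sending every world to a single reflexive point • is a surjective bounded morphism (forth: every edge maps to (•,•); back: every world has a successor). So any modal formula valid on the 5-cycle is also valid on the reflexive point, which is not irreflexive.
So the class is not modally definable.

Not modally definable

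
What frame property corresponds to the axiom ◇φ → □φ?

Suppose ◇φ→□φ is valid. Take Rxy, Rxz and set V(φ)={y}. Then ◇φ at x, so □φ at x, so φ at z, i.e. z=y.

partial functionality: ∀x ∀y ∀z (Rxy ∧ Rxz → y = z)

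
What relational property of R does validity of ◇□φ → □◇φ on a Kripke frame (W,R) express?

Suppose ◇□φ→□◇φ is valid. Take Rxy, Rxz and set V(φ)={w : Ryw}. Then □φ at y so ◇□φ at x, so □◇φ at x, so ◇φ at z, giving w with Rzw and Ryw.
Conversely, on a frame with convergence the schema holds at every world under every valuation.
Frame condition: ∀x ∀y ∀z (Rxy ∧ Rxz → ∃w (Ryw ∧ Rzw)).

convergence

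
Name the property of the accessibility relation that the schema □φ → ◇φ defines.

Seriality

This is the D axiom.
It corresponds to seriality: ∀x ∃y Rxy.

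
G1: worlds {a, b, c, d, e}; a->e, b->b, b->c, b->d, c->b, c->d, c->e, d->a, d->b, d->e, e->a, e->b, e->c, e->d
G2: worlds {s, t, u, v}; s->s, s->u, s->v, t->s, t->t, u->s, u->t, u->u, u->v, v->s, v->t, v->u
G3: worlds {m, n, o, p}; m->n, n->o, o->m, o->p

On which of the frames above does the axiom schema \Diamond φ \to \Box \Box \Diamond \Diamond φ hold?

This is the axiom for a generalized confluence (Geach) condition; its first-order frame correspondent is \forall x \forall y \forall z ((xRy \wedge x R^2 z) \to \exists w (y = w \wedge z R^2 w)).
G1: fails — aRe, aR²a but no w with e=w and aR²w.
G2: condition met.
G3: fails — nRo, nR²p but no w with o=w and pR²w.

G2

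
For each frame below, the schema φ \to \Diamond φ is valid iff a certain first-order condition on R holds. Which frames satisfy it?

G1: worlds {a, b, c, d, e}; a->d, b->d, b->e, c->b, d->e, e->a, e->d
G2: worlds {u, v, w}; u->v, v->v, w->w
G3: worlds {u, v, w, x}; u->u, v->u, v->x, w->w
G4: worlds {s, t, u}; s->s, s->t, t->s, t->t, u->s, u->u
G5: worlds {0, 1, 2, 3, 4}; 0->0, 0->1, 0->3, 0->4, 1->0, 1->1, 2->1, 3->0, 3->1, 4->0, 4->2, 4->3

G4

The schema corresponds to reflexivity: \forall x Rxx.
G1: fails — world a does not see itself.
G2: fails — world u does not see itself.
G3: fails — world v does not see itself.
G4: holds.
G5: fails — world 2 does not see itself.
Valid on: G4.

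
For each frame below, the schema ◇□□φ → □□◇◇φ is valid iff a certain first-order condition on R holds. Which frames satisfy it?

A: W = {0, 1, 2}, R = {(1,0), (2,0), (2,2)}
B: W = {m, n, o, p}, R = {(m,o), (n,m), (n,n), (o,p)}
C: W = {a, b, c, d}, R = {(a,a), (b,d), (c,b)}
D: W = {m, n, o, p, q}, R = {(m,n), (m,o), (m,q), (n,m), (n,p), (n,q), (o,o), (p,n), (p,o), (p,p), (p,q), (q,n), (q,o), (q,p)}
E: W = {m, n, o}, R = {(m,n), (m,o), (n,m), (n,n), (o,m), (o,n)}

This is the axiom for a generalized confluence (Geach) condition; its first-order frame correspondent is ∀x ∀y ∀z ((xRy ∧ xR²z) → ∃w (yR²w ∧ zR²w)).
A: fails — 2R0, 2R²0 but no w with 0R²w and 0R²w.
B: fails — mRo, mR²p but no w with oR²w and pR²w.
C: fails — cRb, cR²d but no w with bR²w and dR²w.
D: satisfies the condition.
E: satisfies the condition.
Valid on: D, E.

D, E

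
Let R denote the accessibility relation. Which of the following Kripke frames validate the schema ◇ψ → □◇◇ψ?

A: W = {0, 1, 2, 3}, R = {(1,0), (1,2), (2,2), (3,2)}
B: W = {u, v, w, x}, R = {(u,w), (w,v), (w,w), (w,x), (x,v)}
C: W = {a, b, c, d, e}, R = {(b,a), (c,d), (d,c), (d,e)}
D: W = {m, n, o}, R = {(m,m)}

This is the axiom for a generalized confluence (Geach) condition; its first-order frame correspondent is ∀x ∀y ∀z ((xRy ∧ xRz) → ∃w (y = w ∧ zR²w)).
A: fails — 1R0, 1R0 but no w with 0=w and 0R²w.
B: fails — wRv, wRv but no t with v=t and vR²t.
C: fails — bRa, bRa but no w with a=w and aR²w.
D: satisfies the condition.
Valid on: D.

D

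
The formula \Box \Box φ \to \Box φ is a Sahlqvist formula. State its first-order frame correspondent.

density: \forall x \forall y (Rxy \to \exists z (Rxz \wedge Rzy))

Suppose □□φ→□φ is valid. Take Rxy and set V(φ)={w : xR²w}. Then □□φ at x, so □φ at x, so φ at y, i.e. ∃z(Rxz∧Rzy).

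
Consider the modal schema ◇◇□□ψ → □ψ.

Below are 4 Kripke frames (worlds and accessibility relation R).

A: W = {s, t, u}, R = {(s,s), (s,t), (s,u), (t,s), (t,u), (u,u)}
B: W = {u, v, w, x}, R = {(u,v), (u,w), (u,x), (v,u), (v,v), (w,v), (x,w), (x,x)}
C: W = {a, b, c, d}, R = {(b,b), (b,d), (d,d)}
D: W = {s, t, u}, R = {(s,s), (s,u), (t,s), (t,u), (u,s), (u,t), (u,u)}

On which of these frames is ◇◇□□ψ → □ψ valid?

D

The schema corresponds to a generalized confluence (Geach) condition: ∀x ∀y ∀z ((xR²y ∧ xRz) → ∃w (yR²w ∧ z = w)).
A: fails — sR²u, sRs but no w with uR²w and s=w.
B: fails — uR²w, uRw but no t with wR²t and w=t.
C: fails — bR²d, bRb but no w with dR²w and b=w.
D: ✓.
Valid on: D.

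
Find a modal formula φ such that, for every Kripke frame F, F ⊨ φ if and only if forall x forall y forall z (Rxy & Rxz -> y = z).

A defining formula is ◇q → □q (the CD axiom).
Suppose ◇q→□q is valid. Take Rxy, Rxz and set V(q)={y}. Then ◇q at x, so □q at x, so q at z, i.e. z=y.

◇q → □q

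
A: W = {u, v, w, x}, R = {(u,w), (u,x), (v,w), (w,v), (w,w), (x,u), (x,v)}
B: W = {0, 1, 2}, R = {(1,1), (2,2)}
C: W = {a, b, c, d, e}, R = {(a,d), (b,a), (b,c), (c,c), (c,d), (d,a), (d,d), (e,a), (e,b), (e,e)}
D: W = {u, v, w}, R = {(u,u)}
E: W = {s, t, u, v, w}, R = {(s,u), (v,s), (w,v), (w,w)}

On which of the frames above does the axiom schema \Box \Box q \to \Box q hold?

B, D

The schema corresponds to density: \forall x \forall y (Rxy \to \exists z (Rxz \wedge Rzy)).
A: fails — Rxu but no z with Rxz and Rzu.
B: satisfies the condition.
C: fails — Rba but no z with Rbz and Rza.
D: satisfies the condition.
E: fails — Rsu but no z with Rsz and Rzu.
Valid on: B, D.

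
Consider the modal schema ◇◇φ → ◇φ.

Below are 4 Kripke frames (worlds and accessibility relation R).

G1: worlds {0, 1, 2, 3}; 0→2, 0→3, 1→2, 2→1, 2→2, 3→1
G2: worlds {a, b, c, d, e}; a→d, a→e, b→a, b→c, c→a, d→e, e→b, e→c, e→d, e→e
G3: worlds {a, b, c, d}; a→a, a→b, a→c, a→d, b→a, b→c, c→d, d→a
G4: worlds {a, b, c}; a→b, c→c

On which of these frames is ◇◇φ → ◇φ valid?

G4

The schema corresponds to transitivity: ∀x ∀y ∀z (Rxy ∧ Ryz → Rxz).
G1: fails — R02 and R21 but not R01.
G2: fails — Reb and Rba but not Rea.
G3: fails — Rbc and Rcd but not Rbd.
G4: satisfies the condition.
Valid on: G4.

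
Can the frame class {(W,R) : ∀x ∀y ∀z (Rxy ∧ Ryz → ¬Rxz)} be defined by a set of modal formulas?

If a class were modally definable it would be closed under surjective bounded morphisms (Goldblatt–Thomason).
The 7-cycle (worlds 0,1,2,3,4,5,6 with 0→1→2→3→4→5→6→0) is intransitive. Mapping every world to a single reflexive point • is a surjective bounded morphism; the reflexive point is not intransitive (R••∧R•• but R••).
Hence intransitivity is not modally definable.

No — not modally definable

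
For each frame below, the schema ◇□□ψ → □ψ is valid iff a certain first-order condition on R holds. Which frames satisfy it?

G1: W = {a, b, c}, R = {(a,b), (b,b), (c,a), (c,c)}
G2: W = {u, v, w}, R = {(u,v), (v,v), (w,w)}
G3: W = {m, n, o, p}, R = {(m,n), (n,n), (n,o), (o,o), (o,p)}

G2

This is the axiom for a generalized confluence (Geach) condition; its first-order frame correspondent is ∀x ∀y ∀z ((xRy ∧ xRz) → ∃w (yR²w ∧ z = w)).
G1: fails — cRa, cRa but no w with aR²w and a=w.
G2: ✓.
G3: fails — nRo, nRn but no w with oR²w and n=w.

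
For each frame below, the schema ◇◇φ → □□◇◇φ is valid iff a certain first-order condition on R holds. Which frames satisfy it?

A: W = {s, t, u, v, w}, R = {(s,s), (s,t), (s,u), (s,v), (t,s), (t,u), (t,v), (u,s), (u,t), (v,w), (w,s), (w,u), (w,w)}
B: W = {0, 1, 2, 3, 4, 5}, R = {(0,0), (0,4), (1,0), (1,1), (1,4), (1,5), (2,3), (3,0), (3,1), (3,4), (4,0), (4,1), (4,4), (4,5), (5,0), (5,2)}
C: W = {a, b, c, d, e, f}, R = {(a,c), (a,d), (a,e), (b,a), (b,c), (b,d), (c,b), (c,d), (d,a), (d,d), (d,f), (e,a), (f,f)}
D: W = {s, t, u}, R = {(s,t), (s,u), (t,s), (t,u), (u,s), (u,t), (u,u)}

D

This is the axiom for a generalized confluence (Geach) condition; its first-order frame correspondent is ∀x ∀y ∀z ((xR²y ∧ xR²z) → ∃w (y = w ∧ zR²w)).
A: fails — sR²t, sR²v but no w* with t=w* and vR²w*.
B: fails — 0R²1, 0R²5 but no w with 1=w and 5R²w.
C: fails — aR²a, aR²f but no w with a=w and fR²w.
D: ✓.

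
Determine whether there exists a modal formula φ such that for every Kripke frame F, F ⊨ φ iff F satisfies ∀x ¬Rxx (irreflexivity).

Modal frame validity is preserved under surjective bounded morphisms.
The 3-cycle (worlds a,b,c with a→b→c→a) is irreflexive, and the map sending every world to a single reflexive point • is a surjective bounded morphism (forth: every edge maps to (•,•); back: every world has a successor). So any modal formula valid on the 3-cycle is also valid on the reflexive point, which is not irreflexive.
So no modal formula (or set of formulas) defines exactly the irreflexive frames.

No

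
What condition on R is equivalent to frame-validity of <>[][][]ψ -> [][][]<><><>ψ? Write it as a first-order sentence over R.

forall x forall y forall z ((xRy & x R^3 z) -> exists w (y R^3 w & z R^3 w))

This is a Sahlqvist (Geach-type) schema ◇^1□^3ψ → □^3◇^3ψ.
Minimal-valuation argument: fix x; take any y with xR^1y and any z with xR^3z. Set V(ψ) to the set of worlds R-reachable from y in exactly 3 steps. Then □^3ψ holds at y, so the antecedent holds at x; validity forces ◇^3ψ at z, giving a w with zR^3w and yR^3w.
First-order correspondent: forall x forall y forall z ((xRy & x R^3 z) -> exists w (y R^3 w & z R^3 w)).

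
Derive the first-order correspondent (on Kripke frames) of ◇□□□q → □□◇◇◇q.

∀x ∀y ∀z ((xRy ∧ xR²z) → ∃w (yR³w ∧ zR³w))

This is a Sahlqvist (Geach-type) schema ◇^1□^3q → □^2◇^3q.
Minimal-valuation argument: fix x; take any y with xR^1y and any z with xR^2z. Set V(q) to the set of worlds R-reachable from y in exactly 3 steps. Then □^3q holds at y, so the antecedent holds at x; validity forces ◇^3q at z, giving a w with zR^3w and yR^3w.
First-order correspondent: ∀x ∀y ∀z ((xRy ∧ xR²z) → ∃w (yR³w ∧ zR³w)).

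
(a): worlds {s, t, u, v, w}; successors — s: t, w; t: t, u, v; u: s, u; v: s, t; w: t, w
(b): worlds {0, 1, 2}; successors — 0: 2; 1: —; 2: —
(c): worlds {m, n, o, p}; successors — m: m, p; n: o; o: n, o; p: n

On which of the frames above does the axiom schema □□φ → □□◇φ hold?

The schema corresponds to a generalized confluence (Geach) condition: ∀x ∀z (xR²z → ∃w (xR²w ∧ zRw)).
(a): satisfies the condition.
(b): satisfies the condition.
(c): fails — mR²n but no w with mR²w and nRw.
Valid on: (a), (b).

(a), (b)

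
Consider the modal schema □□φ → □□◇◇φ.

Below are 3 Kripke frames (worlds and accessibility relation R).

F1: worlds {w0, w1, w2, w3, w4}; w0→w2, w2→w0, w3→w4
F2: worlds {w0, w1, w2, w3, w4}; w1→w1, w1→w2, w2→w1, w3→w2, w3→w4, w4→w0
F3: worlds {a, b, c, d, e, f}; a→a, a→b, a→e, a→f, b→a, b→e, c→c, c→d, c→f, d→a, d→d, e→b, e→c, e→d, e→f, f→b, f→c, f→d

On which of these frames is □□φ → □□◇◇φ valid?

The schema corresponds to a generalized confluence (Geach) condition: ∀x ∀z (xR²z → ∃w (xR²w ∧ zR²w)).
F1: ✓.
F2: fails — w3R²w0 but no w with w3R²w and w0R²w.
F3: ✓.
Valid on: F1, F3.

F1, F3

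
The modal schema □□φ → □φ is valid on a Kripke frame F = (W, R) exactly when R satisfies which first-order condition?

density

This schema is the C4 axiom.
Its frame correspondent is density — ∀x ∀y (Rxy → ∃z (Rxz ∧ Rzy)).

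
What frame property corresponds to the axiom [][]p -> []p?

This is the C4 axiom.
It corresponds to density: forall x forall y (Rxy -> exists z (Rxz & Rzy)).

Density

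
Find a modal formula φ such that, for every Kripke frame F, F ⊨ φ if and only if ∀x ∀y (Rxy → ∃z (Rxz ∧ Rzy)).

The condition is density. The C4 schema □□ψ → □ψ defines it.
Suppose □□ψ→□ψ is valid. Take Rxy and set V(ψ)={w : xR²w}. Then □□ψ at x, so □ψ at x, so ψ at y, i.e. ∃z(Rxz∧Rzy).

□□ψ → □ψ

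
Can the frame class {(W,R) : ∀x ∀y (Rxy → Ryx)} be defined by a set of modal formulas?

Yes: it is symmetry, defined by the B schema p → □◇p.

Definable; p → □◇p defines it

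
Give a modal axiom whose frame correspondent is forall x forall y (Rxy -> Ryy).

This is shift-reflexivity; the standard corresponding axiom is T□: □(□r → r).

□(□r → r)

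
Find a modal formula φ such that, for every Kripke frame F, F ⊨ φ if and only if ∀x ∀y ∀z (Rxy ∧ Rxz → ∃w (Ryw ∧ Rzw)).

The condition is convergence. The .2 schema ◇□s → □◇s defines it.
Suppose ◇□s→□◇s is valid. Take Rxy, Rxz and set V(s)={w : Ryw}. Then □s at y so ◇□s at x, so □◇s at x, so ◇s at z, giving w with Rzw and Ryw.

◇□s → □◇s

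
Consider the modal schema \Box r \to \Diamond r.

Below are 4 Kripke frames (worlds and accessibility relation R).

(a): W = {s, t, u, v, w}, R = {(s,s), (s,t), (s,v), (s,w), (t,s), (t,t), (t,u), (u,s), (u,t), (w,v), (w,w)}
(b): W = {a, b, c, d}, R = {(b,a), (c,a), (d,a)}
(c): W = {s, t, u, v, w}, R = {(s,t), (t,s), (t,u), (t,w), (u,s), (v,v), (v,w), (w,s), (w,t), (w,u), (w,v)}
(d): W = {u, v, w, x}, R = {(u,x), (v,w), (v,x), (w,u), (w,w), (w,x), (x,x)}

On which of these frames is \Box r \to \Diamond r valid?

(c), (d)

The schema corresponds to seriality: \forall x \exists y Rxy.
(a): fails — world v has no successor.
(b): fails — world a has no successor.
(c): condition met.
(d): condition met.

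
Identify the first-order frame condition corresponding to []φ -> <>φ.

Suppose □φ→◇φ is valid. At any x set V(φ)=W. Then □φ at x, so ◇φ at x, so x has a successor.

seriality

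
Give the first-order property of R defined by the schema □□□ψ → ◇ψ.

∀x ∃w (xR³w ∧ xRw)

This is a Sahlqvist (Geach-type) schema ◇^0□^3ψ → □^0◇^1ψ.
First-order correspondent: ∀x ∃w (xR³w ∧ xRw).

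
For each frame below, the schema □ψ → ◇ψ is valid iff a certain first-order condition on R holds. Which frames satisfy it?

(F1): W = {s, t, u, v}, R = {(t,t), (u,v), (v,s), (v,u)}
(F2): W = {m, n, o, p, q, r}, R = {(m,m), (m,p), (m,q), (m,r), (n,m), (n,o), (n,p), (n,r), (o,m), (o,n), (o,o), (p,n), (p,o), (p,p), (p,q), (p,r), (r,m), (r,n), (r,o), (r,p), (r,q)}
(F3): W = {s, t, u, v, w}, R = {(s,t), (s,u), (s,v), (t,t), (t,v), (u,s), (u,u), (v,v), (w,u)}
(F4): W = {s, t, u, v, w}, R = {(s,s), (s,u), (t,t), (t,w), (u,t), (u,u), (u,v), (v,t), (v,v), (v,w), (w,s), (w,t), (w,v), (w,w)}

The schema corresponds to seriality: ∀x ∃y Rxy.
(F1): fails — world s has no successor.
(F2): fails — world q has no successor.
(F3): ✓.
(F4): ✓.

(F3), (F4)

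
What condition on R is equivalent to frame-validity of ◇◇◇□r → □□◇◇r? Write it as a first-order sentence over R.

This is a Sahlqvist (Geach-type) schema ◇^3□^1r → □^2◇^2r.
Minimal-valuation argument: fix x; take any y with xR^3y and any z with xR^2z. Set V(r) to the set of worlds R-reachable from y in exactly 1 step. Then □^1r holds at y, so the antecedent holds at x; validity forces ◇^2r at z, giving a w with zR^2w and yR^1w.
First-order correspondent: ∀x ∀y ∀z ((xR³y ∧ xR²z) → ∃w (yRw ∧ zR²w)).

∀x ∀y ∀z ((xR³y ∧ xR²z) → ∃w (yRw ∧ zR²w))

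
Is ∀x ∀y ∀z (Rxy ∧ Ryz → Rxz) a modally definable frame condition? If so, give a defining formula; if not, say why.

Yes: it is transitivity, defined by the 4 schema □q → □□q.
Suppose □q→□□q is valid. Take Rxy, Ryz and set V(q)={w : Rxw}. Then □q at x, so □□q at x, so □q at y, so q at z, i.e. Rxz.

Yes, by □q → □□q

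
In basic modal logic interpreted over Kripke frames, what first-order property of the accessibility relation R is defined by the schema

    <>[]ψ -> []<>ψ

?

Suppose ◇□ψ→□◇ψ is valid. Take Rxy, Rxz and set V(ψ)={w : Ryw}. Then □ψ at y so ◇□ψ at x, so □◇ψ at x, so ◇ψ at z, giving w with Rzw and Ryw.

Convergence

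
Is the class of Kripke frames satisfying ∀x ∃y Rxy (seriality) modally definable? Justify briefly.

Yes — defined by □p → ◇p

The condition is seriality. A defining modal formula is □p → ◇p.
Suppose □p→◇p is valid. At any x set V(p)=W. Then □p at x, so ◇p at x, so x has a successor.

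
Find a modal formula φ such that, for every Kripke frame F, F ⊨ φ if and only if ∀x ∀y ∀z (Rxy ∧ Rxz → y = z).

This is partial functionality; the standard corresponding axiom is CD: ◇r → □r.
Suppose ◇r→□r is valid. Take Rxy, Rxz and set V(r)={y}. Then ◇r at x, so □r at x, so r at z, i.e. z=y.

◇r → □r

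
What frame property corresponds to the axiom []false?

This schema is the Ver axiom.
Its frame correspondent is emptiness of R — forall x forall y ~Rxy.

Emptiness of R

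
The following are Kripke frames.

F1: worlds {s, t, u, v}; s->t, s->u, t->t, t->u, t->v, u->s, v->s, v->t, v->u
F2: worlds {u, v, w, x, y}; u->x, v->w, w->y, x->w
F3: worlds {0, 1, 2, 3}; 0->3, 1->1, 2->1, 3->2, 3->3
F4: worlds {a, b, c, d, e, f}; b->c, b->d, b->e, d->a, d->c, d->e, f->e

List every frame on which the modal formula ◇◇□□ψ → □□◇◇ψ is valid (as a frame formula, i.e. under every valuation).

This is the axiom for a generalized confluence (Geach) condition; its first-order frame correspondent is ∀x ∀y ∀z ((xR²y ∧ xR²z) → ∃w (yR²w ∧ zR²w)).
F1: condition met.
F2: fails — uR²w, uR²w but no t with wR²t and wR²t.
F3: condition met.
F4: fails — bR²a, bR²a but no w with aR²w and aR²w.
Valid on: F1, F3.

F1, F3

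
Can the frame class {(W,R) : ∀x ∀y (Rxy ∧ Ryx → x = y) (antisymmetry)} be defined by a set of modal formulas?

Any modally definable frame class is closed under surjective bounded morphisms.
The 4-cycle (worlds w0,w1,w2,w3 with w0→w1→w2→w3→w0) is antisymmetric. Sending even-indexed worlds to a and odd-indexed worlds to b is a surjective bounded morphism onto the two-world frame with a↔b, which is not antisymmetric.
So the class is not modally definable.

No — not modally definable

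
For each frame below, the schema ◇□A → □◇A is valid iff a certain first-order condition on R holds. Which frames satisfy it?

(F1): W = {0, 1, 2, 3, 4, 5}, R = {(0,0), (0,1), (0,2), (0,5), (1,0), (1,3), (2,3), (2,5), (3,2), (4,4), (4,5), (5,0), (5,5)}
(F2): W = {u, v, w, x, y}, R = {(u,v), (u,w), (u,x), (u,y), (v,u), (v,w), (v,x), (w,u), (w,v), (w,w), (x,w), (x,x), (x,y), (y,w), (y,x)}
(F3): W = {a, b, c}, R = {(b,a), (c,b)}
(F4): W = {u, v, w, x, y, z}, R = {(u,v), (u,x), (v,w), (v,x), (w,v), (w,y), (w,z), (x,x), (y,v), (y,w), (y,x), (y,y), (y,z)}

The schema corresponds to convergence: ∀x ∀y ∀z (Rxy ∧ Rxz → ∃w (Ryw ∧ Rzw)).
(F1): fails — R25 and R23 but 5 and 3 have no common successor.
(F2): holds.
(F3): fails — Rba and Rba but a and a have no common successor.
(F4): fails — Rvw and Rvx but w and x have no common successor.

(F2)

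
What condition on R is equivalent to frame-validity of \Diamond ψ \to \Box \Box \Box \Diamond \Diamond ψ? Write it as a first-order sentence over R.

\forall x \forall y \forall z ((xRy \wedge x R^3 z) \to \exists w (y = w \wedge z R^2 w))

This is a Sahlqvist (Geach-type) schema ◇^1□^0ψ → □^3◇^2ψ.
First-order correspondent: \forall x \forall y \forall z ((xRy \wedge x R^3 z) \to \exists w (y = w \wedge z R^2 w)).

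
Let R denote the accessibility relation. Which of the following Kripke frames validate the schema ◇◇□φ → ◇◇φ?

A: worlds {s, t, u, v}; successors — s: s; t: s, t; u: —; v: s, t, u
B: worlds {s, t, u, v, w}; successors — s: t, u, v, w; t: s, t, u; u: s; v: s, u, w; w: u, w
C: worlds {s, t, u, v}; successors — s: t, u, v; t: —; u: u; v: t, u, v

A

The schema corresponds to a generalized confluence (Geach) condition: ∀x ∀y (xR²y → ∃w (yRw ∧ xR²w)).
A: condition met.
B: fails — uR²u but no w* with uRw* and uR²w*.
C: fails — sR²t but no w with tRw and sR²w.
Valid on: A.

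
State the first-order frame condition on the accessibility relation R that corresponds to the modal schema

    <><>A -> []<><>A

forall x forall y forall z ((x R^2 y & xRz) -> exists w (y = w & z R^2 w))

This is a Sahlqvist (Geach-type) schema ◇^2□^0A → □^1◇^2A.
First-order correspondent: forall x forall y forall z ((x R^2 y & xRz) -> exists w (y = w & z R^2 w)).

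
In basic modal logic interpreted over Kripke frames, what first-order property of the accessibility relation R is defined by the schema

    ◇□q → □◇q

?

convergence

Suppose ◇□q→□◇q is valid. Take Rxy, Rxz and set V(q)={w : Ryw}. Then □q at y so ◇□q at x, so □◇q at x, so ◇q at z, giving w with Rzw and Ryw.
Conversely, any frame satisfying ∀x ∀y ∀z (Rxy ∧ Rxz → ∃w (Ryw ∧ Rzw)) validates the schema.
So the correspondent is convergence.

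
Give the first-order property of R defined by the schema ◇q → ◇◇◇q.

∀x ∀y (xRy → ∃w (y = w ∧ xR³w))

This is a Sahlqvist (Geach-type) schema ◇^1□^0q → □^0◇^3q.
First-order correspondent: ∀x ∀y (xRy → ∃w (y = w ∧ xR³w)).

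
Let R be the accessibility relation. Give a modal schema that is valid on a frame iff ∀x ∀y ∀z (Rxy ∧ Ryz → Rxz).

□s → □□s

A defining formula is □s → □□s (the 4 axiom).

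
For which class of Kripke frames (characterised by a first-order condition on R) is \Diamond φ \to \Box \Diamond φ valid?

the Euclidean property

Suppose ◇φ→□◇φ is valid. Take Rxy, Rxz and set V(φ)={y}. Then ◇φ at x, so □◇φ at x, so ◇φ at z, so some w with Rzw has φ; w=y, i.e. Rzy. By symmetry of the argument, Ryz.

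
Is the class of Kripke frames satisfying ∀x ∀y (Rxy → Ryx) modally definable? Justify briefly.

The condition is symmetry. A defining modal formula is r → □◇r.
Suppose r→□◇r is valid. Take Rxy and set V(r)={x}. Then r at x, so □◇r at x, so ◇r at y, so some z with Ryz has r; z=x, i.e. Ryx.

Yes — defined by r → □◇r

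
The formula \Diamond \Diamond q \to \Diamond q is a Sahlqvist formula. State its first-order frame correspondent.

This is frame-equivalent to □q → □□q (substitute ¬q for q and contrapose).
Suppose □q→□□q is valid. Take Rxy, Ryz and set V(q)={w : Rxw}. Then □q at x, so □□q at x, so □q at y, so q at z, i.e. Rxz.
Conversely, on a frame with transitivity the schema holds at every world under every valuation.
Frame condition: \forall x \forall y \forall z (Rxy \wedge Ryz \to Rxz).

Transitivity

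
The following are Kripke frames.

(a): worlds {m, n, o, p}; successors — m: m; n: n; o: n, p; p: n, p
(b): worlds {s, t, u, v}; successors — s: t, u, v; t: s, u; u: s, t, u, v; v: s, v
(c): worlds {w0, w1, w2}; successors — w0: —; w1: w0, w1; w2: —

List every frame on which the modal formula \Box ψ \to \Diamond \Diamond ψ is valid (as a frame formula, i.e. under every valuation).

(a), (b)

The schema corresponds to a generalized confluence (Geach) condition: \forall x \exists w (xRw \wedge x R^2 w).
(a): condition met.
(b): condition met.
(c): fails — at w0 but no w with w0Rw and w0R²w.
Valid on: (a), (b).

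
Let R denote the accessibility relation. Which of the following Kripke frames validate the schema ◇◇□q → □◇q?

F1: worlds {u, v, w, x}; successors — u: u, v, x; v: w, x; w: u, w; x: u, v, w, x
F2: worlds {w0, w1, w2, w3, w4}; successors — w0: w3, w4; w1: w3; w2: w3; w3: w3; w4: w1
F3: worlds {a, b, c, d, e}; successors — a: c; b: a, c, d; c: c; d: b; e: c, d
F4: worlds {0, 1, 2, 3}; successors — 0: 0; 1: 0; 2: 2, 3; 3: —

F1

The schema corresponds to a generalized confluence (Geach) condition: ∀x ∀y ∀z ((xR²y ∧ xRz) → ∃w (yRw ∧ zRw)).
F1: satisfies the condition.
F2: fails — w0R²w1, w0Rw4 but no w with w1Rw and w4Rw.
F3: fails — bR²b, bRd but no w with bRw and dRw.
F4: fails — 2R²2, 2R3 but no w with 2Rw and 3Rw.
Valid on: F1.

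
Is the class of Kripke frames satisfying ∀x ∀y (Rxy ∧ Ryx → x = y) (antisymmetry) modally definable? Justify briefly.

If a class were modally definable it would be closed under surjective bounded morphisms (Goldblatt–Thomason).
The 4-cycle (worlds 0,1,2,3 with 0→1→2→3→0) is antisymmetric. Sending even-indexed worlds to a and odd-indexed worlds to b is a surjective bounded morphism onto the two-world frame with a↔b, which is not antisymmetric.
So the class is not modally definable.

No — not modally definable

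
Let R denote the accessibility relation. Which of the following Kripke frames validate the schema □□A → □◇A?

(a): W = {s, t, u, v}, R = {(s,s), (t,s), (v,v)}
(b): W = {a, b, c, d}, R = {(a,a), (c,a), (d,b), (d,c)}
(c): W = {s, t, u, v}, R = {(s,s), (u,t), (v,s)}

The schema corresponds to a generalized confluence (Geach) condition: ∀x ∀z (xRz → ∃w (xR²w ∧ zRw)).
(a): ✓.
(b): fails — dRb but no w with dR²w and bRw.
(c): fails — uRt but no w with uR²w and tRw.

(a)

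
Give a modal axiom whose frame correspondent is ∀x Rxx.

A defining formula is □q → q (the T axiom).
Suppose □q→q is valid. At any x set V(q)={w : Rxw}. Then □q holds at x, so q holds at x, i.e. Rxx.

□q → q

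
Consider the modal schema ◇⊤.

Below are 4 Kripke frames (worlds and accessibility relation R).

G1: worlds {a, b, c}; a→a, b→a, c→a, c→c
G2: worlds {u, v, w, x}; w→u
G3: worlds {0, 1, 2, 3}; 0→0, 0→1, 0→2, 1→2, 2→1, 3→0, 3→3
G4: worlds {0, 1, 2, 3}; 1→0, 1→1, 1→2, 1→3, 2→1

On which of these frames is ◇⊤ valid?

G1, G3

The schema corresponds to seriality: ∀x ∃y Rxy.
G1: ✓.
G2: fails — world u has no successor.
G3: ✓.
G4: fails — world 0 has no successor.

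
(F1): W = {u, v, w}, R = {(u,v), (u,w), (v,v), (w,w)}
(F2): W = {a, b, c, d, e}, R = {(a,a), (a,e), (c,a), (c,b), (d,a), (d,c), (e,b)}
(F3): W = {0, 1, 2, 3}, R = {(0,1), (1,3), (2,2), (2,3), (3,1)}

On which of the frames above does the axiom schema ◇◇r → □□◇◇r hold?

none

This is the axiom for a generalized confluence (Geach) condition; its first-order frame correspondent is ∀x ∀y ∀z ((xR²y ∧ xR²z) → ∃w (y = w ∧ zR²w)).
(F1): fails — uR²v, uR²w but no t with v=t and wR²t.
(F2): fails — aR²a, aR²b but no w with a=w and bR²w.
(F3): fails — 2R²1, 2R²3 but no w with 1=w and 3R²w.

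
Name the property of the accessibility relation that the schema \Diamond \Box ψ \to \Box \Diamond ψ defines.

Convergence

Suppose ◇□ψ→□◇ψ is valid. Take Rxy, Rxz and set V(ψ)={w : Ryw}. Then □ψ at y so ◇□ψ at x, so □◇ψ at x, so ◇ψ at z, giving w with Rzw and Ryw.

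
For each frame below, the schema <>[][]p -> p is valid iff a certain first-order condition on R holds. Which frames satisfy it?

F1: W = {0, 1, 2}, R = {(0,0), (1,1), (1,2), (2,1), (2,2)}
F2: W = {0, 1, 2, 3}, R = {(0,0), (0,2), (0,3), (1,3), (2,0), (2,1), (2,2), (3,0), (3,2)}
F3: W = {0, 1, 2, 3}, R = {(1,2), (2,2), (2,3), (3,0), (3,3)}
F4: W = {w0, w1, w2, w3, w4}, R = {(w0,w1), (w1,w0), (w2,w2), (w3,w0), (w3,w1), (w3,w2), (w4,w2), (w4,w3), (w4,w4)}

Frame correspondent (Sahlqvist): forall x forall y (xRy -> exists w (y R^2 w & x = w)) — i.e. a generalized confluence (Geach) condition.
F1: holds.
F2: holds.
F3: fails — 1R2 but no w with 2R²w and 1=w.
F4: fails — w0Rw1 but no w with w1R²w and w0=w.
Valid on: F1, F2.

F1, F2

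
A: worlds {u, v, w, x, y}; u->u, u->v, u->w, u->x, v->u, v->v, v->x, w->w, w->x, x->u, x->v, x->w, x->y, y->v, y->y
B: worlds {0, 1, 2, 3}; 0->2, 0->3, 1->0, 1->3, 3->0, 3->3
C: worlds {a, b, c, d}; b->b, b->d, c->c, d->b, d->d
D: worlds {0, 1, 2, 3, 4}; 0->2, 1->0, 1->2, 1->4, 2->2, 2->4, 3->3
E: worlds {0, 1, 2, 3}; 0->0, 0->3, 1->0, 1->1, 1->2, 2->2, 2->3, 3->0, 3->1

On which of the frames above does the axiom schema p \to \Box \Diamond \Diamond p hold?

The schema corresponds to a generalized confluence (Geach) condition: \forall x \forall z (xRz \to \exists w (x = w \wedge z R^2 w)).
A: holds.
B: fails — 0R2 but no w with 0=w and 2R²w.
C: holds.
D: fails — 0R2 but no w with 0=w and 2R²w.
E: holds.
Valid on: A, C, E.

A, C, E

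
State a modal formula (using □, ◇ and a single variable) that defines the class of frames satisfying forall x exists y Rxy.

The condition is seriality. The D schema □q → ◇q defines it.
Suppose □q→◇q is valid. At any x set V(q)=W. Then □q at x, so ◇q at x, so x has a successor.

□q → ◇q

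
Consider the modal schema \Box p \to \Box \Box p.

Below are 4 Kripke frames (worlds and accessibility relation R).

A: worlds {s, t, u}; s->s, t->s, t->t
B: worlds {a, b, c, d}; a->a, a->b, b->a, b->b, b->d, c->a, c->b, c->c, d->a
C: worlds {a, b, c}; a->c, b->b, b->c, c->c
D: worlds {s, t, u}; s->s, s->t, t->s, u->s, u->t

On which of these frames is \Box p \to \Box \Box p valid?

A, C

The schema corresponds to transitivity: \forall x \forall y \forall z (Rxy \wedge Ryz \to Rxz).
A: condition met.
B: fails — Rab and Rbd but not Rad.
C: condition met.
D: fails — Rts and Rst but not Rtt.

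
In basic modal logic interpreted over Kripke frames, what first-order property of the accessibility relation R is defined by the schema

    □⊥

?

emptiness of R

□⊥ is valid iff no world has any successor (otherwise □⊥ fails at any world with one).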